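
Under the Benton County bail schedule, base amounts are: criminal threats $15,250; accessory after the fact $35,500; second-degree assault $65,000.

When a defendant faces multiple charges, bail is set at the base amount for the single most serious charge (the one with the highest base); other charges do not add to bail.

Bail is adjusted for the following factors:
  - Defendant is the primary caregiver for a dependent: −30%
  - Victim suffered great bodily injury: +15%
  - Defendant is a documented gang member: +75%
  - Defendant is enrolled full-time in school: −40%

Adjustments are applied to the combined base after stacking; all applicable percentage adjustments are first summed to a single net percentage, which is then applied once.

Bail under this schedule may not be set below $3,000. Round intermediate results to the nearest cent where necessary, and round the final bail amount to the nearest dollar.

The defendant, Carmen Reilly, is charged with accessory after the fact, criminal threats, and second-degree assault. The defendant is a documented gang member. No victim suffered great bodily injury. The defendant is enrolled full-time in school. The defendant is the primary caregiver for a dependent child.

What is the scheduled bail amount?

$68,250

Base amounts from the schedule: accessory after the fact $35,500; criminal threats $15,250; second-degree assault $65,000.
Stacking rule: use the highest base only. Highest is second-degree assault at $65,000. Combined base = $65,000.
Net percentage adjustment: −30% +75% −40% = +5%. $65,000 × 1.05 = $68,250.
$68,250 is at or above the $3,000 minimum.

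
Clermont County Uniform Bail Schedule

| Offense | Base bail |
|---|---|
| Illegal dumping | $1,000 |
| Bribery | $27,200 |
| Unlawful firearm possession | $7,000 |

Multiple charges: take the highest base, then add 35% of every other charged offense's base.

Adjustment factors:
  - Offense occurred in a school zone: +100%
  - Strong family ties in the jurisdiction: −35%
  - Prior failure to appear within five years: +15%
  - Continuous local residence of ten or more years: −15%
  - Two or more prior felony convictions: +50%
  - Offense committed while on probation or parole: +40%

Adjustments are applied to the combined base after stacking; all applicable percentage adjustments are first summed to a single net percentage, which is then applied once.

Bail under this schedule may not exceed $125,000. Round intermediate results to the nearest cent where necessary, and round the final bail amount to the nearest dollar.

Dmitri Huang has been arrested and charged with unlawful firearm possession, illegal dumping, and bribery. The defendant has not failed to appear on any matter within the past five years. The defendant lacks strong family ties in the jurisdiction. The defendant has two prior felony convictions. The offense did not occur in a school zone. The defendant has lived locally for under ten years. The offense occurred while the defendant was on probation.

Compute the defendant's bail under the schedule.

$57,000

Base amounts from the schedule: unlawful firearm possession $7,000; illegal dumping $1,000; bribery $27,200.
Stacking rule: highest base plus 35% of each additional charge. Highest is bribery at $27,200. Additional: $7,000 × 35% = $2,450; $1,000 × 35% = $350. Combined base = $27,200 + $2,800 = $30,000.
Net percentage adjustment: +50% +40% = +90%. $30,000 × 1.9 = $57,000.
$57,000 is within the $125,000 maximum.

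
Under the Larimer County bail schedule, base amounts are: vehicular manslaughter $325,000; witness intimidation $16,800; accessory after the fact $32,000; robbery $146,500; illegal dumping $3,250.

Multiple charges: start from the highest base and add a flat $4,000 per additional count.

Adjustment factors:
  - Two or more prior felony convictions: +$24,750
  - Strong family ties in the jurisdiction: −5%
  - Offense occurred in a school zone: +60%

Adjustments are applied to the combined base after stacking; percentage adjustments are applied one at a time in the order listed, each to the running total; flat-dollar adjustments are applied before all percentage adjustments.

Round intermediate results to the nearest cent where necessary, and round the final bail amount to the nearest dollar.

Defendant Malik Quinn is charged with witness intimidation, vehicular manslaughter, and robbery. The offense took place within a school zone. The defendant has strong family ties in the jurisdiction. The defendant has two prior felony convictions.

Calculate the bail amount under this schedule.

$543,780

Base amounts from the schedule: witness intimidation $16,800; vehicular manslaughter $325,000; robbery $146,500.
Stacking rule: highest base plus $4,000 per additional charge. Highest is vehicular manslaughter at $325,000; 2 additional charges → +$8,000. Combined base = $333,000.
Two or more prior felony convictions (+$24,750 flat): $333,000 + $24,750 = $357,750.
Strong family ties in the jurisdiction (−5%): $357,750 × 0.95 = $339,862.50.
Offense occurred in a school zone (+60%): $339,862.50 × 1.6 = $543,780.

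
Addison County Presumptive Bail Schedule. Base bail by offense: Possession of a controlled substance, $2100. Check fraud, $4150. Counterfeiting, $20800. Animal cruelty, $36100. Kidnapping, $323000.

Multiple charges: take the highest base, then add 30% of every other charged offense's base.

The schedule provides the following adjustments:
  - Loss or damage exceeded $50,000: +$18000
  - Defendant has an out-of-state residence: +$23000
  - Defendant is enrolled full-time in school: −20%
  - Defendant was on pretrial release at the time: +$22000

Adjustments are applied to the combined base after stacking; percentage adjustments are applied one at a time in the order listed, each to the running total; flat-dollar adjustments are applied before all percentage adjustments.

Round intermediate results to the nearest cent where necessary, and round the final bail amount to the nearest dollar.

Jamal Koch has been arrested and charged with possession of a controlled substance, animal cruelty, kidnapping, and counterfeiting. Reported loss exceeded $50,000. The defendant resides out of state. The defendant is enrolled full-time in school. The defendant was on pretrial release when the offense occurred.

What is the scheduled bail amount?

$322960

Base amounts from the schedule: possession of a controlled substance $2100; animal cruelty $36100; kidnapping $323000; counterfeiting $20800.
Stacking rule: highest base plus 30% of each additional charge. Highest is kidnapping at $323000. Additional: $2100 × 30% = $630; $36100 × 30% = $10830; $20800 × 30% = $6240. Combined base = $323000 + $17700 = $340700.
Loss or damage exceeded $50,000 (+$18000 flat): $340700 + $18000 = $358700.
Defendant has an out-of-state residence (+$23000 flat): $358700 + $23000 = $381700.
Defendant was on pretrial release at the time (+$22000 flat): $381700 + $22000 = $403700.
Defendant is enrolled full-time in school (−20%): $403700 × 0.8 = $322960.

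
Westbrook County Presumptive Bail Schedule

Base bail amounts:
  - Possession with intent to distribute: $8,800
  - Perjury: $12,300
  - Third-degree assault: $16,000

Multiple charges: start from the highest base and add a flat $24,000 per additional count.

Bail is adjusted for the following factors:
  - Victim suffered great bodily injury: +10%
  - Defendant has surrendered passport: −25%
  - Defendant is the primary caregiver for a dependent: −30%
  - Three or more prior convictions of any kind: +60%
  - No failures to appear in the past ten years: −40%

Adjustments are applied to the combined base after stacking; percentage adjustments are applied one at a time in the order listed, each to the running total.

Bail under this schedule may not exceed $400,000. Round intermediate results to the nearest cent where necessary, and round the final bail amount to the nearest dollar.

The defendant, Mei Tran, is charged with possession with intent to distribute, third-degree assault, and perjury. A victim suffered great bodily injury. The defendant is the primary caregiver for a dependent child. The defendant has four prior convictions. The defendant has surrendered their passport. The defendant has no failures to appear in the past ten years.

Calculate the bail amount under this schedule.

Base amounts from the schedule: possession with intent to distribute $8,800; third-degree assault $16,000; perjury $12,300.
Stacking rule: highest base plus $24,000 per additional charge. Highest is third-degree assault at $16,000; 2 additional charges → +$48,000. Combined base = $64,000.
Victim suffered great bodily injury (+10%): $64,000 × 1.1 = $70,400.
Defendant has surrendered passport (−25%): $70,400 × 0.75 = $52,800.
Defendant is the primary caregiver for a dependent (−30%): $52,800 × 0.7 = $36,960.
Three or more prior convictions of any kind (+60%): $36,960 × 1.6 = $59,136.
No failures to appear in the past ten years (−40%): $59,136 × 0.6 = $35,481.60.
$35,481.60 is within the $400,000 maximum.
Rounded to the nearest dollar: $35,482.

$35,482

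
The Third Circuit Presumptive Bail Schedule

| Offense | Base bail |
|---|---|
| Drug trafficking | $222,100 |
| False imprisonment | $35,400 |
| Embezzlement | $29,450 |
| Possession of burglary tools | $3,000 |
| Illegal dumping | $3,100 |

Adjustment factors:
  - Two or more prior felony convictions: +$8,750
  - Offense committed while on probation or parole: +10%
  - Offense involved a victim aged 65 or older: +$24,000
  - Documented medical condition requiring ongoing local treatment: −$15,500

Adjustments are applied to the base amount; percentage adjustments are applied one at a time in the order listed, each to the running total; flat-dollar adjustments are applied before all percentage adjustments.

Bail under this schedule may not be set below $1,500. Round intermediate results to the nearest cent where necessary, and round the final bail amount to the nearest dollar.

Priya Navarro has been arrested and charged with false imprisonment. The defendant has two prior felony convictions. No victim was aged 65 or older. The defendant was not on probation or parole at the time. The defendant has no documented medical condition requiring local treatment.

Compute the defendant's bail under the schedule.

Base amounts from the schedule: false imprisonment $35,400.
Single charge. Combined base = $35,400.
Two or more prior felony convictions (+$8,750 flat): $35,400 + $8,750 = $44,150.
$44,150 is at or above the $1,500 minimum.

$44,150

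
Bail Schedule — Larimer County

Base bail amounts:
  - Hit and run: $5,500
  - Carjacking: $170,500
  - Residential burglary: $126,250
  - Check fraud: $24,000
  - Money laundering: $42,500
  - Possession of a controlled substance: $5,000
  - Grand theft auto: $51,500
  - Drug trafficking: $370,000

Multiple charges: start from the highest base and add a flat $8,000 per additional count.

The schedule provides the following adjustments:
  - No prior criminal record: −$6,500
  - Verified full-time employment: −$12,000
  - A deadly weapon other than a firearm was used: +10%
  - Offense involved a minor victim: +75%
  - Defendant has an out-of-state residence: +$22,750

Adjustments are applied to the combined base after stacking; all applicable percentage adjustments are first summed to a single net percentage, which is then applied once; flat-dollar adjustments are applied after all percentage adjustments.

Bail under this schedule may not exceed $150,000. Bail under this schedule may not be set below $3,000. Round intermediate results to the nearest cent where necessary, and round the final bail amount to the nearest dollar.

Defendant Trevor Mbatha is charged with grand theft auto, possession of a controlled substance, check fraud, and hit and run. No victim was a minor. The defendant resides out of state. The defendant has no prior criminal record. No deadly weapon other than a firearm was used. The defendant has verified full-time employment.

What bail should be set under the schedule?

Base amounts from the schedule: grand theft auto $51,500; possession of a controlled substance $5,000; check fraud $24,000; hit and run $5,500.
Stacking rule: highest base plus $8,000 per additional charge. Highest is grand theft auto at $51,500; 3 additional charges → +$24,000. Combined base = $75,500.
No prior criminal record (−$6,500 flat): $75,500 − $6,500 = $69,000.
Verified full-time employment (−$12,000 flat): $69,000 − $12,000 = $57,000.
Defendant has an out-of-state residence (+$22,750 flat): $57,000 + $22,750 = $79,750.
$79,750 is within the $150,000 maximum.
$79,750 is at or above the $3,000 minimum.

$79,750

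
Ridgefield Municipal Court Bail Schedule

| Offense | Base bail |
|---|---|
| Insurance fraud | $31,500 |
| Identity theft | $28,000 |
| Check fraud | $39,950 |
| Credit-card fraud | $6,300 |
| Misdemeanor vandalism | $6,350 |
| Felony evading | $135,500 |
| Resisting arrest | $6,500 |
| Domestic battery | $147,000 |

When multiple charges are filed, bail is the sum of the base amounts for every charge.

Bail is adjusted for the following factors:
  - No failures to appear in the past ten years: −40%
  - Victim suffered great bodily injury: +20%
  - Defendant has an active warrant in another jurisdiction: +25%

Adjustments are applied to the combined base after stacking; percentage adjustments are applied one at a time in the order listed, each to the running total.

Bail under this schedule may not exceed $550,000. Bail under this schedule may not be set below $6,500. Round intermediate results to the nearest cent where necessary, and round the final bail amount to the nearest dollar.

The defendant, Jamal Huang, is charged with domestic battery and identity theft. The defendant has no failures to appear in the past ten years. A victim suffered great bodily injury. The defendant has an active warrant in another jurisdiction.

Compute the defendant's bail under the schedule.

$157,500

Base amounts from the schedule: domestic battery $147,000; identity theft $28,000.
Stacking rule: sum of all bases. $147,000 + $28,000 = $175,000.
No failures to appear in the past ten years (−40%): $175,000 × 0.6 = $105,000.
Victim suffered great bodily injury (+20%): $105,000 × 1.2 = $126,000.
Defendant has an active warrant in another jurisdiction (+25%): $126,000 × 1.25 = $157,500.
$157,500 is within the $550,000 maximum.
$157,500 is at or above the $6,500 minimum.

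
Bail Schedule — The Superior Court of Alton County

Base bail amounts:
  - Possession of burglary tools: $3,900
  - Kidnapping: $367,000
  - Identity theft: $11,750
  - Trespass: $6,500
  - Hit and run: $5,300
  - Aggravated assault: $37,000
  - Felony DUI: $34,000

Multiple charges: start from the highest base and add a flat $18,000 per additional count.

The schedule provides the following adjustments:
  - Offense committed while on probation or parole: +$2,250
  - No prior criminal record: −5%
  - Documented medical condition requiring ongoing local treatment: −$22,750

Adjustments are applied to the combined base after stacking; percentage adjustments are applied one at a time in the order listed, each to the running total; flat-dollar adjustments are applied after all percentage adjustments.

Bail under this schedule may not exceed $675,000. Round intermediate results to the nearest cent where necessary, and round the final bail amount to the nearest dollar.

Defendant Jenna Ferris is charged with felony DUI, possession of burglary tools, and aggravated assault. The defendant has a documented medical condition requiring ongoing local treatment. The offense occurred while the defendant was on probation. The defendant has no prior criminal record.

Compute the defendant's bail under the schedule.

Base amounts from the schedule: felony DUI $34,000; possession of burglary tools $3,900; aggravated assault $37,000.
Stacking rule: highest base plus $18,000 per additional charge. Highest is aggravated assault at $37,000; 2 additional charges → +$36,000. Combined base = $73,000.
No prior criminal record (−5%): $73,000 × 0.95 = $69,350.
Offense committed while on probation or parole (+$2,250 flat): $69,350 + $2,250 = $71,600.
Documented medical condition requiring ongoing local treatment (−$22,750 flat): $71,600 − $22,750 = $48,850.
$48,850 is within the $675,000 maximum.

$48,850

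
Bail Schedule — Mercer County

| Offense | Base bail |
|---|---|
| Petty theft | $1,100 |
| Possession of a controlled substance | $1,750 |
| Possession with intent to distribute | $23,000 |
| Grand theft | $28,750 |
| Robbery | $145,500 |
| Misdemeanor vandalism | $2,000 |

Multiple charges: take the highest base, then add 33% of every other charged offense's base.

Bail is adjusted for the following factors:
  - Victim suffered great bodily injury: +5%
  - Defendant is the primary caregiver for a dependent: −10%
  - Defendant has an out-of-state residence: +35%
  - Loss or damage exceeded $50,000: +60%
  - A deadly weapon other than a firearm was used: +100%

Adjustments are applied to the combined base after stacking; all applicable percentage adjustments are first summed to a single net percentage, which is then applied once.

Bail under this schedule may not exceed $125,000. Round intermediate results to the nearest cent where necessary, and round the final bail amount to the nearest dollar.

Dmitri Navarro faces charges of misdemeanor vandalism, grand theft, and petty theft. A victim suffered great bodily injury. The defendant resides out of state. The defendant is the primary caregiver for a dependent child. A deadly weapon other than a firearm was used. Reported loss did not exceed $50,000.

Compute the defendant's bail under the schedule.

$68,478

Base amounts from the schedule: misdemeanor vandalism $2,000; grand theft $28,750; petty theft $1,100.
Stacking rule: highest base plus 33% of each additional charge. Highest is grand theft at $28,750. Additional: $2,000 × 33% = $660; $1,100 × 33% = $363. Combined base = $28,750 + $1,023 = $29,773.
Net percentage adjustment: +5% −10% +35% +100% = +130%. $29,773 × 2.3 = $68,477.90.
$68,477.90 is within the $125,000 maximum.
Rounded to the nearest dollar: $68,478.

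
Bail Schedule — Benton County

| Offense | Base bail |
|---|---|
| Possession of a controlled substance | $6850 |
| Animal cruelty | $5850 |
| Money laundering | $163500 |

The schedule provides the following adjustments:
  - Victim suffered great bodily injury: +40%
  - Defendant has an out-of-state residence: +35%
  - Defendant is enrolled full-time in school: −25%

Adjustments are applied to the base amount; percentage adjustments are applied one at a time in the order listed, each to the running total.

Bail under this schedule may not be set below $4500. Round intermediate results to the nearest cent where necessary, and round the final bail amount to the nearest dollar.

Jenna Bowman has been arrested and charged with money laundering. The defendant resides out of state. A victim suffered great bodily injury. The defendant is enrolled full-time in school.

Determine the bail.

Base amounts from the schedule: money laundering $163500.
Single charge. Combined base = $163500.
Victim suffered great bodily injury (+40%): $163500 × 1.4 = $228900.
Defendant has an out-of-state residence (+35%): $228900 × 1.35 = $309015.
Defendant is enrolled full-time in school (−25%): $309015 × 0.75 = $231761.25.
$231761.25 is at or above the $4500 minimum.
Rounded to the nearest dollar: $231761.

$231761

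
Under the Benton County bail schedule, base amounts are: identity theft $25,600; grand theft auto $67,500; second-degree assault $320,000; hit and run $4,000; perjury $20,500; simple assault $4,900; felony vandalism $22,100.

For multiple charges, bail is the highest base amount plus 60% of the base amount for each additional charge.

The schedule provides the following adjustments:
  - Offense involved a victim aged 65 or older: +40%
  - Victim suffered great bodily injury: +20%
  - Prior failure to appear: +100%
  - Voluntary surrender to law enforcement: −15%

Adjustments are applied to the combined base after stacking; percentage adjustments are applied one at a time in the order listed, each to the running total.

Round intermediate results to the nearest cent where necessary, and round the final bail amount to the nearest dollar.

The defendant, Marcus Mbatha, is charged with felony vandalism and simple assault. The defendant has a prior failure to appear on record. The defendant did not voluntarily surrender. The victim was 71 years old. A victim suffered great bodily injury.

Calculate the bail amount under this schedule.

$84,134

Base amounts from the schedule: felony vandalism $22,100; simple assault $4,900.
Stacking rule: highest base plus 60% of each additional charge. Highest is felony vandalism at $22,100. Additional: $4,900 × 60% = $2,940. Combined base = $22,100 + $2,940 = $25,040.
Offense involved a victim aged 65 or older (+40%): $25,040 × 1.4 = $35,056.
Victim suffered great bodily injury (+20%): $35,056 × 1.2 = $42,067.20.
Prior failure to appear (+100%): $42,067.20 × 2 = $84,134.40.
Rounded to the nearest dollar: $84,134.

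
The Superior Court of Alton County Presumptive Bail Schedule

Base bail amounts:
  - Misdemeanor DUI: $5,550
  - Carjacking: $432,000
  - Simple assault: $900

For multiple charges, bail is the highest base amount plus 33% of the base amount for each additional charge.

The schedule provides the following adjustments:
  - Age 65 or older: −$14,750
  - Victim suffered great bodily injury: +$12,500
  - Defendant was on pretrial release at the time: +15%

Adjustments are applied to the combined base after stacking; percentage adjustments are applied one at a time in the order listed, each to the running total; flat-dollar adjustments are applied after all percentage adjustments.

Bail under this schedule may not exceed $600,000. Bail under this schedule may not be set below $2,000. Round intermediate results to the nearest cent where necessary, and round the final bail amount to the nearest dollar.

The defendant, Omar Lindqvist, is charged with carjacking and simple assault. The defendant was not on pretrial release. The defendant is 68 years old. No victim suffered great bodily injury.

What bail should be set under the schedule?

$417,547

Base amounts from the schedule: carjacking $432,000; simple assault $900.
Stacking rule: highest base plus 33% of each additional charge. Highest is carjacking at $432,000. Additional: $900 × 33% = $297. Combined base = $432,000 + $297 = $432,297.
Age 65 or older (−$14,750 flat): $432,297 − $14,750 = $417,547.
$417,547 is within the $600,000 maximum.
$417,547 is at or above the $2,000 minimum.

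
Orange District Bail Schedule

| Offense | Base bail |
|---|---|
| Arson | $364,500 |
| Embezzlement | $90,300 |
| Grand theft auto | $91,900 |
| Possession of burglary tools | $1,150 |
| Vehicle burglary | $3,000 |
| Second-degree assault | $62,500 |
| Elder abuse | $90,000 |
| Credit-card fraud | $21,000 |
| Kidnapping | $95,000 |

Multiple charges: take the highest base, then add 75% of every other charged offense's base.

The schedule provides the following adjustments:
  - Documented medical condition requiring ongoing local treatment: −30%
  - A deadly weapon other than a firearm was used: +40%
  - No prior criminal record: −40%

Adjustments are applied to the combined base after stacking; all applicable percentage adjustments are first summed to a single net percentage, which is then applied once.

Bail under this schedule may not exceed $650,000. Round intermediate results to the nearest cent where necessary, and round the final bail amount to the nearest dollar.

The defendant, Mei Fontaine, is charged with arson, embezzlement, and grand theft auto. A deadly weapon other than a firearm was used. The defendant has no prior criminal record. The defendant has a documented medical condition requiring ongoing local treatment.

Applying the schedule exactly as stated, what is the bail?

$350,805

Base amounts from the schedule: arson $364,500; embezzlement $90,300; grand theft auto $91,900.
Stacking rule: highest base plus 75% of each additional charge. Highest is arson at $364,500. Additional: $90,300 × 75% = $67,725; $91,900 × 75% = $68,925. Combined base = $364,500 + $136,650 = $501,150.
Net percentage adjustment: −30% +40% −40% = −30%. $501,150 × 0.7 = $350,805.
$350,805 is within the $650,000 maximum.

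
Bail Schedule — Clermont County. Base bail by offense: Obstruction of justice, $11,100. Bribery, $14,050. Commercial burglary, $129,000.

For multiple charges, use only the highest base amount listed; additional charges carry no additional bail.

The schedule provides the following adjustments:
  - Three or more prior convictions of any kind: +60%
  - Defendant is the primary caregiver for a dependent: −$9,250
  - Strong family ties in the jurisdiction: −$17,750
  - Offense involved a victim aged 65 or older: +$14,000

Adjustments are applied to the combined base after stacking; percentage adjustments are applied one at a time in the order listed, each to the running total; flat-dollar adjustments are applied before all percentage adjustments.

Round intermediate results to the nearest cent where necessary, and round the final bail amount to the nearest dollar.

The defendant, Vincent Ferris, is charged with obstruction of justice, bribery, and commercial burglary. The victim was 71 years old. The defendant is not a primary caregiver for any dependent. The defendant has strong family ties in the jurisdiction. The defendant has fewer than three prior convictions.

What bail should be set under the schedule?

$125,250

Base amounts from the schedule: obstruction of justice $11,100; bribery $14,050; commercial burglary $129,000.
Stacking rule: use the highest base only. Highest is commercial burglary at $129,000. Combined base = $129,000.
Strong family ties in the jurisdiction (−$17,750 flat): $129,000 − $17,750 = $111,250.
Offense involved a victim aged 65 or older (+$14,000 flat): $111,250 + $14,000 = $125,250.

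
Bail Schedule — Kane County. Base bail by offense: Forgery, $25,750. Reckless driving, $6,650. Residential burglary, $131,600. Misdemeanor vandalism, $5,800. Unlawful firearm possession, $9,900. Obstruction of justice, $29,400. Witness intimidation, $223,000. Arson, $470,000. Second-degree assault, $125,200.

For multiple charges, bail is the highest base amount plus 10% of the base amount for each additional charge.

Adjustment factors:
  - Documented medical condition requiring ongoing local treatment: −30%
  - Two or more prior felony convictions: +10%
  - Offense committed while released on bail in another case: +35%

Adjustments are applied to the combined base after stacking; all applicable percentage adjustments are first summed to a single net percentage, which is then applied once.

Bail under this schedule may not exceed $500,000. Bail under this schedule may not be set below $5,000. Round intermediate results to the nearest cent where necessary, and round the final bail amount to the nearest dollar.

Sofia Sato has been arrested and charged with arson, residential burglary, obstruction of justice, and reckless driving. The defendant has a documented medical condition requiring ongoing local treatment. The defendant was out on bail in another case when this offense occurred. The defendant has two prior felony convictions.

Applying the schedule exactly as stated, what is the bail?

Base amounts from the schedule: arson $470,000; residential burglary $131,600; obstruction of justice $29,400; reckless driving $6,650.
Stacking rule: highest base plus 10% of each additional charge. Highest is arson at $470,000. Additional: $131,600 × 10% = $13,160; $29,400 × 10% = $2,940; $6,650 × 10% = $665. Combined base = $470,000 + $16,765 = $486,765.
Net percentage adjustment: −30% +10% +35% = +15%. $486,765 × 1.15 = $559,779.75.
Result $559,779.75 exceeds the maximum of $500,000; bail is capped at $500,000.
$500,000 is at or above the $5,000 minimum.

$500,000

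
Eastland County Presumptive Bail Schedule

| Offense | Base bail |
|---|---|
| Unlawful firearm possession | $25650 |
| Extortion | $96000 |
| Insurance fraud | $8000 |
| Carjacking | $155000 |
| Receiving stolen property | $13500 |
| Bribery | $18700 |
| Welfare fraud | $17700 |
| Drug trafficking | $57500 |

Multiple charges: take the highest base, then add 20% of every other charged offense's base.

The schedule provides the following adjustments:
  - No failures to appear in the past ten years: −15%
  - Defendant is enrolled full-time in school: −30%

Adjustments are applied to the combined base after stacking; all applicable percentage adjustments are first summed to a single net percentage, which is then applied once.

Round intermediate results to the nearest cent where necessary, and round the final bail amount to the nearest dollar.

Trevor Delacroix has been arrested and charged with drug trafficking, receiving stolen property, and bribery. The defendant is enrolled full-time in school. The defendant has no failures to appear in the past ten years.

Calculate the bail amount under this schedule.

Base amounts from the schedule: drug trafficking $57500; receiving stolen property $13500; bribery $18700.
Stacking rule: highest base plus 20% of each additional charge. Highest is drug trafficking at $57500. Additional: $13500 × 20% = $2700; $18700 × 20% = $3740. Combined base = $57500 + $6440 = $63940.
Net percentage adjustment: −15% −30% = −45%. $63940 × 0.55 = $35167.

$35167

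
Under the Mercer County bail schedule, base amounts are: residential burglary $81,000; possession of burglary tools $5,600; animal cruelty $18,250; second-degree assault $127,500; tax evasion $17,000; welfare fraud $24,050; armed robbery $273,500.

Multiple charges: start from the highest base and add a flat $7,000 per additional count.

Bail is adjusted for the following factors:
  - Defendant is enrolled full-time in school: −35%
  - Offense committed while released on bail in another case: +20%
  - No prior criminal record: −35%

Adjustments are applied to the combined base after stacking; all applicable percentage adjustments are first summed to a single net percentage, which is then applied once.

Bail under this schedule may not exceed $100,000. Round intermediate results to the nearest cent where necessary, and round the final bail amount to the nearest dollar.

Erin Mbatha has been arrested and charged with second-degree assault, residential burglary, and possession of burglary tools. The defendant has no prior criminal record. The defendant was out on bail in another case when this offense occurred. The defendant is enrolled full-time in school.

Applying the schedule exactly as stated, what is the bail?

$70,750

Base amounts from the schedule: second-degree assault $127,500; residential burglary $81,000; possession of burglary tools $5,600.
Stacking rule: highest base plus $7,000 per additional charge. Highest is second-degree assault at $127,500; 2 additional charges → +$14,000. Combined base = $141,500.
Net percentage adjustment: −35% +20% −35% = −50%. $141,500 × 0.5 = $70,750.
$70,750 is within the $100,000 maximum.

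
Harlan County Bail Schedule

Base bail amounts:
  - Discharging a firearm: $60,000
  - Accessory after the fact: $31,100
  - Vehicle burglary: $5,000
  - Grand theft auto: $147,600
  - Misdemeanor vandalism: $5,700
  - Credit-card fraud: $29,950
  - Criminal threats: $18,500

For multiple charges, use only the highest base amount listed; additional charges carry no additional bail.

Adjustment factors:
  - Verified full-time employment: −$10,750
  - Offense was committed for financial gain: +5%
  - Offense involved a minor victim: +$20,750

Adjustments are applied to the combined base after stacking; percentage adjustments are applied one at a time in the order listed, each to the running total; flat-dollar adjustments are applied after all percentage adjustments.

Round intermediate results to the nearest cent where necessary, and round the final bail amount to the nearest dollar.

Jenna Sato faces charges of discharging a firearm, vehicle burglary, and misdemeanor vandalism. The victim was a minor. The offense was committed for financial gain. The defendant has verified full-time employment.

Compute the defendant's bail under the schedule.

Base amounts from the schedule: discharging a firearm $60,000; vehicle burglary $5,000; misdemeanor vandalism $5,700.
Stacking rule: use the highest base only. Highest is discharging a firearm at $60,000. Combined base = $60,000.
Offense was committed for financial gain (+5%): $60,000 × 1.05 = $63,000.
Verified full-time employment (−$10,750 flat): $63,000 − $10,750 = $52,250.
Offense involved a minor victim (+$20,750 flat): $52,250 + $20,750 = $73,000.

$73,000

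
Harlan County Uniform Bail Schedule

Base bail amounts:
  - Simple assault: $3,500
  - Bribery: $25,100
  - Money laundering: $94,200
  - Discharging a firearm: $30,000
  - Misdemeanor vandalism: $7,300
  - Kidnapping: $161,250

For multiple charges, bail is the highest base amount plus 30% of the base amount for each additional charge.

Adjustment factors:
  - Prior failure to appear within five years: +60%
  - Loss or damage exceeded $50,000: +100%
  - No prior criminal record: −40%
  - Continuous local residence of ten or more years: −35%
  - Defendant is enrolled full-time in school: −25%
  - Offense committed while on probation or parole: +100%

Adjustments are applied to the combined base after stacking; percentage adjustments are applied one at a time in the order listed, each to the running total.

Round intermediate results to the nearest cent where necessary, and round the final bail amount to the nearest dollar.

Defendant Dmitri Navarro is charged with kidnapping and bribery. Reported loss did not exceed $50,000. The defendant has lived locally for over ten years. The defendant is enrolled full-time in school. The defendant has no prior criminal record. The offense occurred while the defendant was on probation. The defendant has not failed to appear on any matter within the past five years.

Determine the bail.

$98,736

Base amounts from the schedule: kidnapping $161,250; bribery $25,100.
Stacking rule: highest base plus 30% of each additional charge. Highest is kidnapping at $161,250. Additional: $25,100 × 30% = $7,530. Combined base = $161,250 + $7,530 = $168,780.
No prior criminal record (−40%): $168,780 × 0.6 = $101,268.
Continuous local residence of ten or more years (−35%): $101,268 × 0.65 = $65,824.20.
Defendant is enrolled full-time in school (−25%): $65,824.20 × 0.75 = $49,368.15.
Offense committed while on probation or parole (+100%): $49,368.15 × 2 = $98,736.30.
Rounded to the nearest dollar: $98,736.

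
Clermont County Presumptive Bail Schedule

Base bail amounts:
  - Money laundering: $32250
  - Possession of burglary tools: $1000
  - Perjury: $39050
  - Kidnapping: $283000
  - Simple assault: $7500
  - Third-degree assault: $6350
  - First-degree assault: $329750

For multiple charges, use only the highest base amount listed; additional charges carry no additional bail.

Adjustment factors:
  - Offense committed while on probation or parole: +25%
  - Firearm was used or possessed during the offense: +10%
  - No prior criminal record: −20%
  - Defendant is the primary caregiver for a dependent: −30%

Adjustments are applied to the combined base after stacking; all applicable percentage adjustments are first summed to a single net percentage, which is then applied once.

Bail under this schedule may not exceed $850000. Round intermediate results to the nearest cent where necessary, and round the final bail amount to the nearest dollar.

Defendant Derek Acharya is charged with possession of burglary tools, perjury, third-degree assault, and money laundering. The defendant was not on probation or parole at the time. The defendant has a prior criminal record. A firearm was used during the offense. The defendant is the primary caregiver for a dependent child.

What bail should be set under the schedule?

Base amounts from the schedule: possession of burglary tools $1000; perjury $39050; third-degree assault $6350; money laundering $32250.
Stacking rule: use the highest base only. Highest is perjury at $39050. Combined base = $39050.
Net percentage adjustment: +10% −30% = −20%. $39050 × 0.8 = $31240.
$31240 is within the $850000 maximum.

$31240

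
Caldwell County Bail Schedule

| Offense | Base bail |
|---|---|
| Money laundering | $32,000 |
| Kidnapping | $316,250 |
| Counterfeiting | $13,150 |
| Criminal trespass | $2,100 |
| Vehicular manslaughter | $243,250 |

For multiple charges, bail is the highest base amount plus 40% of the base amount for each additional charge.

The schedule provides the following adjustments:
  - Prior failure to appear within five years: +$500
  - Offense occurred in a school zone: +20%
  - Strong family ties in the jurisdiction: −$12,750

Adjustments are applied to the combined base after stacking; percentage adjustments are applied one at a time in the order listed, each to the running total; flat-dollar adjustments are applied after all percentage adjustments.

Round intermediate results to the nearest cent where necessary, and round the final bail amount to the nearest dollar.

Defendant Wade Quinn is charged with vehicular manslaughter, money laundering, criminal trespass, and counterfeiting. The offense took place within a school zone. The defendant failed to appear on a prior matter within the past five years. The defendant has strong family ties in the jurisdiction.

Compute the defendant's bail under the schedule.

$302,330

Base amounts from the schedule: vehicular manslaughter $243,250; money laundering $32,000; criminal trespass $2,100; counterfeiting $13,150.
Stacking rule: highest base plus 40% of each additional charge. Highest is vehicular manslaughter at $243,250. Additional: $32,000 × 40% = $12,800; $2,100 × 40% = $840; $13,150 × 40% = $5,260. Combined base = $243,250 + $18,900 = $262,150.
Offense occurred in a school zone (+20%): $262,150 × 1.2 = $314,580.
Prior failure to appear within five years (+$500 flat): $314,580 + $500 = $315,080.
Strong family ties in the jurisdiction (−$12,750 flat): $315,080 − $12,750 = $302,330.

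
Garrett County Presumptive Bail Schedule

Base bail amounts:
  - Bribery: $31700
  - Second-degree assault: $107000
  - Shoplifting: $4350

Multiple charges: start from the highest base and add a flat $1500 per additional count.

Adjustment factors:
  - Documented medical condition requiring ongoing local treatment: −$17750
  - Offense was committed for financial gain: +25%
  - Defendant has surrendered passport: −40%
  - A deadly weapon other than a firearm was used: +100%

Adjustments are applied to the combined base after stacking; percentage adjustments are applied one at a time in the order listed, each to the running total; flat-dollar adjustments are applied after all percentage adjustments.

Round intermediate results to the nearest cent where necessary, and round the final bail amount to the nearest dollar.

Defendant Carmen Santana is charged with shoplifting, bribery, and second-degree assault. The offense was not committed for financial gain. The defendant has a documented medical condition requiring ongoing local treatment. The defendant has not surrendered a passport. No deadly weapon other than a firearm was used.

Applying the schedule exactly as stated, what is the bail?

Base amounts from the schedule: shoplifting $4350; bribery $31700; second-degree assault $107000.
Stacking rule: highest base plus $1500 per additional charge. Highest is second-degree assault at $107000; 2 additional charges → +$3000. Combined base = $110000.
Documented medical condition requiring ongoing local treatment (−$17750 flat): $110000 − $17750 = $92250.

$92250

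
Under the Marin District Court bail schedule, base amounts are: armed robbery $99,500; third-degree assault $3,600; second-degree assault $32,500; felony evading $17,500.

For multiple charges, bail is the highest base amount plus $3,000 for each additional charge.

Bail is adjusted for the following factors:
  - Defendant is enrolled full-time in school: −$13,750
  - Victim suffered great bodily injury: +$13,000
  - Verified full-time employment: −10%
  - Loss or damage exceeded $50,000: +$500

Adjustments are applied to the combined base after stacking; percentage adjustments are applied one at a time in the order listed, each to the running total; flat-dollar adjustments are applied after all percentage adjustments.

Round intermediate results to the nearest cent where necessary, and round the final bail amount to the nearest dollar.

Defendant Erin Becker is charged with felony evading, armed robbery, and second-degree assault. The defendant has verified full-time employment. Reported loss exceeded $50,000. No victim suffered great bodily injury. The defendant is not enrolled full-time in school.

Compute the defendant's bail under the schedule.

Base amounts from the schedule: felony evading $17,500; armed robbery $99,500; second-degree assault $32,500.
Stacking rule: highest base plus $3,000 per additional charge. Highest is armed robbery at $99,500; 2 additional charges → +$6,000. Combined base = $105,500.
Verified full-time employment (−10%): $105,500 × 0.9 = $94,950.
Loss or damage exceeded $50,000 (+$500 flat): $94,950 + $500 = $95,450.

$95,450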